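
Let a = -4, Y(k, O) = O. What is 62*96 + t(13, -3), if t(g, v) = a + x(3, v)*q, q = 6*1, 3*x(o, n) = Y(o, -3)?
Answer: 5942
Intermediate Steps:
x(o, n) = -1 (x(o, n) = (⅓)*(-3) = -1)
q = 6
t(g, v) = -10 (t(g, v) = -4 - 1*6 = -4 - 6 = -10)
62*96 + t(13, -3) = 62*96 - 10 = 5952 - 10 = 5942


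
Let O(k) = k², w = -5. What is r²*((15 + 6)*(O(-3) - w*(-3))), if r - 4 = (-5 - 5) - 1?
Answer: -6174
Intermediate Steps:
r = -7 (r = 4 + ((-5 - 5) - 1) = 4 + (-10 - 1) = 4 - 11 = -7)
r²*((15 + 6)*(O(-3) - w*(-3))) = (-7)²*((15 + 6)*((-3)² - (-5*(-3)))) = 49*(21*(9 - 15)) = 49*(21*(-6)) = 49*(-126) = -6174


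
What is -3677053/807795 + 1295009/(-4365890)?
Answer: -683988428693/141069764502 ≈ -4.8486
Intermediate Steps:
-3677053/807795 + 1295009/(-4365890) = -3677053*1/807795 + 1295009*(-1/4365890) = -3677053/807795 - 1295009/4365890 = -683988428693/141069764502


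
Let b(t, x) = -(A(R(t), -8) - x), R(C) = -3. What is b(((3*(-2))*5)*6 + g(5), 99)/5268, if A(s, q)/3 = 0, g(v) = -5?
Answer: 33/1756 ≈ 0.018793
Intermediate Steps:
A(s, q) = 0 (A(s, q) = 3*0 = 0)
b(t, x) = x (b(t, x) = -(0 - x) = -(-1)*x = x)
b(((3*(-2))*5)*6 + g(5), 99)/5268 = 99/5268 = 99*(1/5268) = 33/1756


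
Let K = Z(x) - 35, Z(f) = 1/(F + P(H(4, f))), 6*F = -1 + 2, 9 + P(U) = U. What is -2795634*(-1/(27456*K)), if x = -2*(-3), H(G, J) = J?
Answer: -7920963/2750176 ≈ -2.8802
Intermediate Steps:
P(U) = -9 + U
F = 1/6 (F = (-1 + 2)/6 = (1/6)*1 = 1/6 ≈ 0.16667)
x = 6
Z(f) = 1/(-53/6 + f) (Z(f) = 1/(1/6 + (-9 + f)) = 1/(-53/6 + f))
K = -601/17 (K = 6/(-53 + 6*6) - 35 = 6/(-53 + 36) - 35 = 6/(-17) - 35 = 6*(-1/17) - 35 = -6/17 - 35 = -601/17 ≈ -35.353)
-2795634*(-1/(27456*K)) = -2795634/(-156*176*(-601/17)) = -2795634/((-27456*(-601/17))) = -2795634/16501056/17 = -2795634*17/16501056 = -7920963/2750176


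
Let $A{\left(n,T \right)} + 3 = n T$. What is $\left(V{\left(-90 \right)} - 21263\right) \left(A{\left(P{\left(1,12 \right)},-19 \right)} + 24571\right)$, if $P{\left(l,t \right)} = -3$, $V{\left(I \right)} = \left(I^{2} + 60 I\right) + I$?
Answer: $-459330125$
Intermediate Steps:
$V{\left(I \right)} = I^{2} + 61 I$
$A{\left(n,T \right)} = -3 + T n$ ($A{\left(n,T \right)} = -3 + n T = -3 + T n$)
$\left(V{\left(-90 \right)} - 21263\right) \left(A{\left(P{\left(1,12 \right)},-19 \right)} + 24571\right) = \left(- 90 \left(61 - 90\right) - 21263\right) \left(\left(-3 - -57\right) + 24571\right) = \left(\left(-90\right) \left(-29\right) - 21263\right) \left(\left(-3 + 57\right) + 24571\right) = \left(2610 - 21263\right) \left(54 + 24571\right) = \left(-18653\right) 24625 = -459330125$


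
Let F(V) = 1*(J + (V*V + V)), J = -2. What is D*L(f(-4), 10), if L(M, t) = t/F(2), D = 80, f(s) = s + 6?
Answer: 200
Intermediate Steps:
f(s) = 6 + s
F(V) = -2 + V + V**2 (F(V) = 1*(-2 + (V*V + V)) = 1*(-2 + (V**2 + V)) = 1*(-2 + (V + V**2)) = 1*(-2 + V + V**2) = -2 + V + V**2)
L(M, t) = t/4 (L(M, t) = t/(-2 + 2 + 2**2) = t/(-2 + 2 + 4) = t/4)
D*L(f(-4), 10) = 80*((1/4)*10) = 80*(5/2) = 200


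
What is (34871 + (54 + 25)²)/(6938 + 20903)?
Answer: 41112/27841 ≈ 1.4767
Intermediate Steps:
(34871 + (54 + 25)²)/(6938 + 20903) = (34871 + 79²)/27841 = (34871 + 6241)*(1/27841) = 41112*(1/27841) = 41112/27841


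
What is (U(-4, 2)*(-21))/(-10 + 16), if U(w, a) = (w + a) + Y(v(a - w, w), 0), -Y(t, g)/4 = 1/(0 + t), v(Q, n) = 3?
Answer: 35/3 ≈ 11.667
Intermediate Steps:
Y(t, g) = -4/t (Y(t, g) = -4/(0 + t) = -4/t)
U(w, a) = -4/3 + a + w (U(w, a) = (w + a) - 4/3 = (a + w) - 4*⅓ = (a + w) - 4/3 = -4/3 + a + w)
(U(-4, 2)*(-21))/(-10 + 16) = ((-4/3 + 2 - 4)*(-21))/(-10 + 16) = -10/3*(-21)/6 = 70*(⅙) = 35/3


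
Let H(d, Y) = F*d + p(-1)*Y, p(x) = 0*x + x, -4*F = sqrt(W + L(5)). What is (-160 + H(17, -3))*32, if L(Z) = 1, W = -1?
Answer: -5024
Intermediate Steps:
F = 0 (F = -sqrt(-1 + 1)/4 = -sqrt(0)/4 = -1/4*0 = 0)
p(x) = x (p(x) = 0 + x = x)
H(d, Y) = -Y (H(d, Y) = 0*d - Y = 0 - Y = -Y)
(-160 + H(17, -3))*32 = (-160 - 1*(-3))*32 = (-160 + 3)*32 = -157*32 = -5024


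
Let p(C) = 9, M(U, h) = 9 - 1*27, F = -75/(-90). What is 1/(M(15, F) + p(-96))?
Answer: -1/9 ≈ -0.11111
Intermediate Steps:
F = 5/6 (F = -75*(-1/90) = 5/6 ≈ 0.83333)
M(U, h) = -18 (M(U, h) = 9 - 27 = -18)
1/(M(15, F) + p(-96)) = 1/(-18 + 9) = 1/(-9) = -1/9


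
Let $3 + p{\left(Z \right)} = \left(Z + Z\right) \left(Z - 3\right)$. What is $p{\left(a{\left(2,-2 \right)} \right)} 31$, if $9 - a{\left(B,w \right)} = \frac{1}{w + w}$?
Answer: $\frac{27931}{8} \approx 3491.4$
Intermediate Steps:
$a{\left(B,w \right)} = 9 - \frac{1}{2 w}$ ($a{\left(B,w \right)} = 9 - \frac{1}{w + w} = 9 - \frac{1}{2 w}$)
$p{\left(Z \right)} = -3 + 2 Z \left(-3 + Z\right)$ ($p{\left(Z \right)} = -3 + \left(Z + Z\right) \left(Z - 3\right) = -3 + 2 Z \left(-3 + Z\right)$)
$p{\left(a{\left(2,-2 \right)} \right)} 31 = \left(-3 - 6 \left(9 - \frac{1}{2 \left(-2\right)}\right) + 2 \left(9 - \frac{1}{2 \left(-2\right)}\right)^{2}\right) 31 = \left(-3 - 6 \left(9 - - \frac{1}{4}\right) + 2 \left(9 - - \frac{1}{4}\right)^{2}\right) 31 = \left(-3 - 6 \left(9 + \frac{1}{4}\right) + 2 \left(9 + \frac{1}{4}\right)^{2}\right) 31 = \left(-3 - \frac{111}{2} + 2 \left(\frac{37}{4}\right)^{2}\right) 31 = \left(-3 - \frac{111}{2} + 2 \cdot \frac{1369}{16}\right) 31 = \left(-3 - \frac{111}{2} + \frac{1369}{8}\right) 31 = \frac{901}{8} \cdot 31 = \frac{27931}{8}$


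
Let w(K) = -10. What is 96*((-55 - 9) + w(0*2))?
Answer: -7104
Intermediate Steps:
96*((-55 - 9) + w(0*2)) = 96*((-55 - 9) - 10) = 96*(-64 - 10) = 96*(-74) = -7104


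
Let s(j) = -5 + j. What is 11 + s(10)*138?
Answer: 701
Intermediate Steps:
11 + s(10)*138 = 11 + (-5 + 10)*138 = 11 + 5*138 = 11 + 690 = 701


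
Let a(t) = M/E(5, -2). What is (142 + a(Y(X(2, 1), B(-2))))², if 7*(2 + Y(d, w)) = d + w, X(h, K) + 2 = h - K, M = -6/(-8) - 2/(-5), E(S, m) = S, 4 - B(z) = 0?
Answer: 202293729/10000 ≈ 20229.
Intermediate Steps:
B(z) = 4 (B(z) = 4 - 1*0 = 4 + 0 = 4)
M = 23/20 (M = -6*(-⅛) - 2*(-⅕) = ¾ + ⅖ = 23/20 ≈ 1.1500)
X(h, K) = -2 + h - K (X(h, K) = -2 + (h - K) = -2 + h - K)
Y(d, w) = -2 + d/7 + w/7 (Y(d, w) = -2 + (d + w)/7 = -2 + (d/7 + w/7) = -2 + d/7 + w/7)
a(t) = 23/100 (a(t) = (23/20)/5 = (23/20)*(⅕) = 23/100)
(142 + a(Y(X(2, 1), B(-2))))² = (142 + 23/100)² = (14223/100)² = 202293729/10000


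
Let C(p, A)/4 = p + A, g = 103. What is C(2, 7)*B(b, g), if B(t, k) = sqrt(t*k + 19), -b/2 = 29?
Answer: 36*I*sqrt(5955) ≈ 2778.1*I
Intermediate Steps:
b = -58 (b = -2*29 = -58)
C(p, A) = 4*A + 4*p (C(p, A) = 4*(p + A) = 4*(A + p) = 4*A + 4*p)
B(t, k) = sqrt(19 + k*t) (B(t, k) = sqrt(k*t + 19) = sqrt(19 + k*t))
C(2, 7)*B(b, g) = (4*7 + 4*2)*sqrt(19 + 103*(-58)) = (28 + 8)*sqrt(19 - 5974) = 36*sqrt(-5955) = 36*(I*sqrt(5955)) = 36*I*sqrt(5955)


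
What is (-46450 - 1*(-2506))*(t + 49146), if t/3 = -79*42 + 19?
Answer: -1724758056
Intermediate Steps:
t = -9897 (t = 3*(-79*42 + 19) = 3*(-3318 + 19) = 3*(-3299) = -9897)
(-46450 - 1*(-2506))*(t + 49146) = (-46450 - 1*(-2506))*(-9897 + 49146) = (-46450 + 2506)*39249 = -43944*39249 = -1724758056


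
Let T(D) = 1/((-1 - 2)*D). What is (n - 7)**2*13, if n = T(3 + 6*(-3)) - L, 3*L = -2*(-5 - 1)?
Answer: 3172468/2025 ≈ 1566.7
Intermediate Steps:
L = 4 (L = (-2*(-5 - 1))/3 = (-2*(-6))/3 = (1/3)*12 = 4)
T(D) = -1/(3*D) (T(D) = 1/((-3)*D) = -1/(3*D))
n = -179/45 (n = -1/(3*(3 + 6*(-3))) - 1*4 = -1/(3*(3 - 18)) - 4 = -1/3/(-15) - 4 = -1/3*(-1/15) - 4 = 1/45 - 4 = -179/45 ≈ -3.9778)
(n - 7)**2*13 = (-179/45 - 7)**2*13 = (-494/45)**2*13 = (244036/2025)*13 = 3172468/2025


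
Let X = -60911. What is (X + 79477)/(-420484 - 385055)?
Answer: -18566/805539 ≈ -0.023048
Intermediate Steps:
(X + 79477)/(-420484 - 385055) = (-60911 + 79477)/(-420484 - 385055) = 18566/(-805539) = 18566*(-1/805539) = -18566/805539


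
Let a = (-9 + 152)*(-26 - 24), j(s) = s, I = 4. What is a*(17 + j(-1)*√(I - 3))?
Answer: -114400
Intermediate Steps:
a = -7150 (a = 143*(-50) = -7150)
a*(17 + j(-1)*√(I - 3)) = -7150*(17 - √(4 - 3)) = -7150*(17 - √1) = -7150*(17 - 1*1) = -7150*(17 - 1) = -7150*16 = -114400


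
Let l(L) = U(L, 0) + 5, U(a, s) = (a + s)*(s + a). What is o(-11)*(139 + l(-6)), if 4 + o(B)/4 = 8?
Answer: 2880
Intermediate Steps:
o(B) = 16 (o(B) = -16 + 4*8 = -16 + 32 = 16)
U(a, s) = (a + s)**2 (U(a, s) = (a + s)*(a + s) = (a + s)**2)
l(L) = 5 + L**2 (l(L) = (L + 0)**2 + 5 = L**2 + 5 = 5 + L**2)
o(-11)*(139 + l(-6)) = 16*(139 + (5 + (-6)**2)) = 16*(139 + (5 + 36)) = 16*(139 + 41) = 16*180 = 2880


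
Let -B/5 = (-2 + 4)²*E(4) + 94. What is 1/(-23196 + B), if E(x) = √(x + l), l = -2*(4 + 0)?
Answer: -11833/280040578 + 10*I/140020289 ≈ -4.2255e-5 + 7.1418e-8*I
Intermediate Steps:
l = -8 (l = -2*4 = -8)
E(x) = √(-8 + x) (E(x) = √(x - 8) = √(-8 + x))
B = -470 - 40*I (B = -5*((-2 + 4)²*√(-8 + 4) + 94) = -5*(2²*√(-4) + 94) = -5*(4*(2*I) + 94) = -5*(8*I + 94) = -5*(94 + 8*I) = -470 - 40*I ≈ -470.0 - 40.0*I)
1/(-23196 + B) = 1/(-23196 + (-470 - 40*I)) = 1/(-23666 - 40*I) = (-23666 + 40*I)/560081156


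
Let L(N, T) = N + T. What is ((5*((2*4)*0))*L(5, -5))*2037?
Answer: 0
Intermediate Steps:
((5*((2*4)*0))*L(5, -5))*2037 = ((5*((2*4)*0))*(5 - 5))*2037 = ((5*(8*0))*0)*2037 = ((5*0)*0)*2037 = (0*0)*2037 = 0*2037 = 0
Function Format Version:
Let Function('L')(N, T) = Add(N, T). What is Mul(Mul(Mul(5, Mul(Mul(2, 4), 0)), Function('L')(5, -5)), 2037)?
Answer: 0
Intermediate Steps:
Mul(Mul(Mul(5, Mul(Mul(2, 4), 0)), Function('L')(5, -5)), 2037) = Mul(Mul(Mul(5, Mul(Mul(2, 4), 0)), Add(5, -5)), 2037) = Mul(Mul(Mul(5, Mul(8, 0)), 0), 2037) = Mul(Mul(Mul(5, 0), 0), 2037) = Mul(Mul(0, 0), 2037) = Mul(0, 2037) = 0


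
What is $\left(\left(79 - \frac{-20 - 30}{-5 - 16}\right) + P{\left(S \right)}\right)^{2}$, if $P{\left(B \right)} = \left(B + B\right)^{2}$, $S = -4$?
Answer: $\frac{8720209}{441} \approx 19774.0$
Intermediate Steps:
$P{\left(B \right)} = 4 B^{2}$ ($P{\left(B \right)} = \left(2 B\right)^{2} = 4 B^{2}$)
$\left(\left(79 - \frac{-20 - 30}{-5 - 16}\right) + P{\left(S \right)}\right)^{2} = \left(\left(79 - \frac{-20 - 30}{-5 - 16}\right) + 4 \left(-4\right)^{2}\right)^{2} = \left(\left(79 - - \frac{50}{-21}\right) + 4 \cdot 16\right)^{2} = \left(\left(79 - \left(-50\right) \left(- \frac{1}{21}\right)\right) + 64\right)^{2} = \left(\left(79 - \frac{50}{21}\right) + 64\right)^{2} = \left(\frac{1609}{21} + 64\right)^{2} = \left(\frac{2953}{21}\right)^{2} = \frac{8720209}{441}$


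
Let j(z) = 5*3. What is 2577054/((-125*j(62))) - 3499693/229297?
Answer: -199157558471/143310625 ≈ -1389.7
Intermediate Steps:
j(z) = 15
2577054/((-125*j(62))) - 3499693/229297 = 2577054/((-125*15)) - 3499693/229297 = 2577054/(-1875) - 3499693*1/229297 = 2577054*(-1/1875) - 3499693/229297 = -859018/625 - 3499693/229297 = -199157558471/143310625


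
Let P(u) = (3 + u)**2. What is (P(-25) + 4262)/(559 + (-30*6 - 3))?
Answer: 2373/188 ≈ 12.622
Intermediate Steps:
(P(-25) + 4262)/(559 + (-30*6 - 3)) = ((3 - 25)**2 + 4262)/(559 + (-30*6 - 3)) = ((-22)**2 + 4262)/(559 + (-180 - 3)) = (484 + 4262)/(559 - 183) = 4746/376 = 4746*(1/376) = 2373/188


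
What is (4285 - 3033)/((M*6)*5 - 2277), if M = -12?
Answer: -1252/2637 ≈ -0.47478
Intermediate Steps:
(4285 - 3033)/((M*6)*5 - 2277) = (4285 - 3033)/(-12*6*5 - 2277) = 1252/(-72*5 - 2277) = 1252/(-360 - 2277) = 1252/(-2637) = 1252*(-1/2637) = -1252/2637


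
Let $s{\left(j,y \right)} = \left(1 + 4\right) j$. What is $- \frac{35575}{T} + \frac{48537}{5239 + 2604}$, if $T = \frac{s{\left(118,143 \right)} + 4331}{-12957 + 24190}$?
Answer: $- \frac{3133933555348}{38595403} \approx -81200.0$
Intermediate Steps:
$s{\left(j,y \right)} = 5 j$
$T = \frac{4921}{11233}$ ($T = \frac{5 \cdot 118 + 4331}{-12957 + 24190} = \frac{590 + 4331}{11233} = 4921 \cdot \frac{1}{11233} = \frac{4921}{11233} \approx 0.43808$)
$- \frac{35575}{T} + \frac{48537}{5239 + 2604} = - \frac{35575}{\frac{4921}{11233}} + \frac{48537}{5239 + 2604} = \left(-35575\right) \frac{11233}{4921} + \frac{48537}{7843} = - \frac{399613975}{4921} + 48537 \cdot \frac{1}{7843} = - \frac{399613975}{4921} + \frac{48537}{7843} = - \frac{3133933555348}{38595403}$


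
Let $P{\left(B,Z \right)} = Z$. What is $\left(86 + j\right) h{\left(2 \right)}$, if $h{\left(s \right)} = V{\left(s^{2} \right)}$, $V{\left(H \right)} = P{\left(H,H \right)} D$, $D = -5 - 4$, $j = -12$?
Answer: $-2664$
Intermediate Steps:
$D = -9$ ($D = -5 - 4 = -9$)
$V{\left(H \right)} = - 9 H$ ($V{\left(H \right)} = H \left(-9\right) = - 9 H$)
$h{\left(s \right)} = - 9 s^{2}$
$\left(86 + j\right) h{\left(2 \right)} = \left(86 - 12\right) \left(- 9 \cdot 2^{2}\right) = 74 \left(\left(-9\right) 4\right) = 74 \left(-36\right) = -2664$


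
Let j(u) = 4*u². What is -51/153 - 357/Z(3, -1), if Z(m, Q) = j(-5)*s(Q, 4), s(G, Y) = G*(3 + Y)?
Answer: 53/300 ≈ 0.17667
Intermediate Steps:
Z(m, Q) = 700*Q (Z(m, Q) = (4*(-5)²)*(Q*(3 + 4)) = (4*25)*(Q*7) = 100*(7*Q) = 700*Q)
-51/153 - 357/Z(3, -1) = -51/153 - 357/(700*(-1)) = -51*1/153 - 357/(-700) = -⅓ - 357*(-1/700) = -⅓ + 51/100 = 53/300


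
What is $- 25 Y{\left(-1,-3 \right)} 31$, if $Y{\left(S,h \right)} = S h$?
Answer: $-2325$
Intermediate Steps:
$- 25 Y{\left(-1,-3 \right)} 31 = - 25 \left(\left(-1\right) \left(-3\right)\right) 31 = \left(-25\right) 3 \cdot 31 = \left(-75\right) 31 = -2325$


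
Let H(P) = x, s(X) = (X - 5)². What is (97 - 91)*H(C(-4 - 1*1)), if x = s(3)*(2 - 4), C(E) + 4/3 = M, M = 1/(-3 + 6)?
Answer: -48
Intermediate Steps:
M = ⅓ (M = 1/3 = ⅓ ≈ 0.33333)
C(E) = -1 (C(E) = -4/3 + ⅓ = -1)
s(X) = (-5 + X)²
x = -8 (x = (-5 + 3)²*(2 - 4) = (-2)²*(-2) = 4*(-2) = -8)
H(P) = -8
(97 - 91)*H(C(-4 - 1*1)) = (97 - 91)*(-8) = 6*(-8) = -48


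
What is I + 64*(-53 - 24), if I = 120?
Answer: -4808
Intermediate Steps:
I + 64*(-53 - 24) = 120 + 64*(-53 - 24) = 120 + 64*(-77) = 120 - 4928 = -4808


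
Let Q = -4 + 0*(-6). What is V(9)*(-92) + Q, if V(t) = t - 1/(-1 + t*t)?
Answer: -16617/20 ≈ -830.85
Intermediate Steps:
V(t) = t - 1/(-1 + t²)
Q = -4 (Q = -4 + 0 = -4)
V(9)*(-92) + Q = ((-1 + 9³ - 1*9)/(-1 + 9²))*(-92) - 4 = ((-1 + 729 - 9)/(-1 + 81))*(-92) - 4 = (719/80)*(-92) - 4 = -16537/20 - 4 = -16617/20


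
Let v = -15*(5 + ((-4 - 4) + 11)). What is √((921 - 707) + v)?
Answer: √94 ≈ 9.6954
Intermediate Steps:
v = -120 (v = -15*(5 + (-8 + 11)) = -15*(5 + 3) = -15*8 = -120)
√((921 - 707) + v) = √((921 - 707) - 120) = √(214 - 120) = √94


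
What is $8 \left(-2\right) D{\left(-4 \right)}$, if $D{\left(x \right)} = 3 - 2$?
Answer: $-16$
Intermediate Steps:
$D{\left(x \right)} = 1$ ($D{\left(x \right)} = 3 - 2 = 1$)
$8 \left(-2\right) D{\left(-4 \right)} = 8 \left(-2\right) 1 = \left(-16\right) 1 = -16$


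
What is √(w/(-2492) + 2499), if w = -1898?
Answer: √3880919938/1246 ≈ 49.998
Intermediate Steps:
√(w/(-2492) + 2499) = √(-1898/(-2492) + 2499) = √(-1898*(-1/2492) + 2499) = √(949/1246 + 2499) = √(3114703/1246) = √3880919938/1246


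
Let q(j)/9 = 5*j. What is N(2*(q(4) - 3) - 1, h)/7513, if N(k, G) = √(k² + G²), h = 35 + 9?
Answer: √126545/7513 ≈ 0.047349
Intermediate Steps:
q(j) = 45*j (q(j) = 9*(5*j) = 45*j)
h = 44
N(k, G) = √(G² + k²)
N(2*(q(4) - 3) - 1, h)/7513 = √(44² + (2*(45*4 - 3) - 1)²)/7513 = √(1936 + (2*(180 - 3) - 1)²)*(1/7513) = √(1936 + (2*177 - 1)²)*(1/7513) = √(1936 + (354 - 1)²)*(1/7513) = √(1936 + 353²)*(1/7513) = √(1936 + 124609)*(1/7513) = √126545*(1/7513) = √126545/7513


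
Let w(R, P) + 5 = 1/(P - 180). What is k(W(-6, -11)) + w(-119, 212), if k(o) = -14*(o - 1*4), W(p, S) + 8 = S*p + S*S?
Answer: -78559/32 ≈ -2455.0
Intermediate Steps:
W(p, S) = -8 + S**2 + S*p (W(p, S) = -8 + (S*p + S*S) = -8 + (S*p + S**2) = -8 + (S**2 + S*p) = -8 + S**2 + S*p)
k(o) = 56 - 14*o (k(o) = -14*(o - 4) = -14*(-4 + o) = 56 - 14*o)
w(R, P) = -5 + 1/(-180 + P) (w(R, P) = -5 + 1/(P - 180) = -5 + 1/(-180 + P))
k(W(-6, -11)) + w(-119, 212) = (56 - 14*(-8 + (-11)**2 - 11*(-6))) + (901 - 5*212)/(-180 + 212) = (56 - 14*(-8 + 121 + 66)) + (901 - 1060)/32 = (56 - 14*179) + (1/32)*(-159) = (56 - 2506) - 159/32 = -2450 - 159/32 = -78559/32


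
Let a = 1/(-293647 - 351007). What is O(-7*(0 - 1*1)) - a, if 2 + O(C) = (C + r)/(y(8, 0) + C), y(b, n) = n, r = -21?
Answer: -2578615/644654 ≈ -4.0000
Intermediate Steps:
a = -1/644654 (a = 1/(-644654) = -1/644654 ≈ -1.5512e-6)
O(C) = -2 + (-21 + C)/C (O(C) = -2 + (C - 21)/(0 + C) = -2 + (-21 + C)/C)
O(-7*(0 - 1*1)) - a = (-21 - (-7)*(0 - 1*1))/((-7*(0 - 1*1))) - 1*(-1/644654) = (-21 - (-7)*(0 - 1))/((-7*(0 - 1))) + 1/644654 = (-21 - (-7)*(-1))/((-7*(-1))) + 1/644654 = (-21 - 1*7)/7 + 1/644654 = (-21 - 7)/7 + 1/644654 = (⅐)*(-28) + 1/644654 = -4 + 1/644654 = -2578615/644654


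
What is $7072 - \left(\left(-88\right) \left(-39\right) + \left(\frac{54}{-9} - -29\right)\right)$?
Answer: $3617$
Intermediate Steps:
$7072 - \left(\left(-88\right) \left(-39\right) + \left(\frac{54}{-9} - -29\right)\right) = 7072 - \left(3432 + \left(54 \left(- \frac{1}{9}\right) + 29\right)\right) = 7072 - \left(3432 + \left(-6 + 29\right)\right) = 7072 - \left(3432 + 23\right) = 7072 - 3455 = 3617$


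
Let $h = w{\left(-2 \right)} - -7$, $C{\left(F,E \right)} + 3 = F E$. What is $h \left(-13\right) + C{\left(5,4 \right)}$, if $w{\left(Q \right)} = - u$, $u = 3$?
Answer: $-35$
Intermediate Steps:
$w{\left(Q \right)} = -3$ ($w{\left(Q \right)} = \left(-1\right) 3 = -3$)
$C{\left(F,E \right)} = -3 + E F$ ($C{\left(F,E \right)} = -3 + F E = -3 + E F$)
$h = 4$ ($h = -3 - -7 = -3 + 7 = 4$)
$h \left(-13\right) + C{\left(5,4 \right)} = 4 \left(-13\right) + \left(-3 + 4 \cdot 5\right) = -52 + \left(-3 + 20\right) = -52 + 17 = -35$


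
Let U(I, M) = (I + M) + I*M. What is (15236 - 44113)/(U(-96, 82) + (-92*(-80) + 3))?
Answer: 28877/523 ≈ 55.214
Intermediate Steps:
U(I, M) = I + M + I*M
(15236 - 44113)/(U(-96, 82) + (-92*(-80) + 3)) = (15236 - 44113)/((-96 + 82 - 96*82) + (-92*(-80) + 3)) = -28877/((-96 + 82 - 7872) + (7360 + 3)) = -28877/(-7886 + 7363) = -28877/(-523) = -28877*(-1/523) = 28877/523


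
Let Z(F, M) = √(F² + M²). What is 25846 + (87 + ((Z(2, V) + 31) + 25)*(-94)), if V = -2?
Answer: 20669 - 188*√2 ≈ 20403.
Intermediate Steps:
25846 + (87 + ((Z(2, V) + 31) + 25)*(-94)) = 25846 + (87 + ((√(2² + (-2)²) + 31) + 25)*(-94)) = 25846 + (87 + ((√(4 + 4) + 31) + 25)*(-94)) = 25846 + (87 + ((√8 + 31) + 25)*(-94)) = 25846 + (87 + ((2*√2 + 31) + 25)*(-94)) = 25846 + (87 + ((31 + 2*√2) + 25)*(-94)) = 25846 + (87 + (56 + 2*√2)*(-94)) = 25846 + (87 + (-5264 - 188*√2)) = 25846 + (-5177 - 188*√2) = 20669 - 188*√2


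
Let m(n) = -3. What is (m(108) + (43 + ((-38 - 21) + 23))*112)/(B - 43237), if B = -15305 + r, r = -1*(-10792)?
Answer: -781/47750 ≈ -0.016356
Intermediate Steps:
r = 10792
B = -4513 (B = -15305 + 10792 = -4513)
(m(108) + (43 + ((-38 - 21) + 23))*112)/(B - 43237) = (-3 + (43 + ((-38 - 21) + 23))*112)/(-4513 - 43237) = (-3 + (43 + (-59 + 23))*112)/(-47750) = (-3 + (43 - 36)*112)*(-1/47750) = (-3 + 7*112)*(-1/47750) = (-3 + 784)*(-1/47750) = 781*(-1/47750) = -781/47750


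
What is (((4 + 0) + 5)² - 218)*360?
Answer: -49320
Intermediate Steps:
(((4 + 0) + 5)² - 218)*360 = ((4 + 5)² - 218)*360 = (9² - 218)*360 = (81 - 218)*360 = -137*360 = -49320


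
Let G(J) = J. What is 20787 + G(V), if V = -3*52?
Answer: 20631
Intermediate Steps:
V = -156
20787 + G(V) = 20787 - 156 = 20631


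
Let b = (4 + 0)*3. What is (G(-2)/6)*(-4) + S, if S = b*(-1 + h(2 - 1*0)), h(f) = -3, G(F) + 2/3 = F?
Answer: -416/9 ≈ -46.222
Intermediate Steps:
G(F) = -2/3 + F
b = 12 (b = 4*3 = 12)
S = -48 (S = 12*(-1 - 3) = 12*(-4) = -48)
(G(-2)/6)*(-4) + S = ((-2/3 - 2)/6)*(-4) - 48 = ((1/6)*(-8/3))*(-4) - 48 = -4/9*(-4) - 48 = 16/9 - 48 = -416/9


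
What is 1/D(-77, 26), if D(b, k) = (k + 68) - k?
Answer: 1/68 ≈ 0.014706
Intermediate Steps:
D(b, k) = 68 (D(b, k) = (68 + k) - k = 68)
1/D(-77, 26) = 1/68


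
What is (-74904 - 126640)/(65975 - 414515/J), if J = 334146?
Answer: -67345121424/22044867835 ≈ -3.0549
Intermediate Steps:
(-74904 - 126640)/(65975 - 414515/J) = (-74904 - 126640)/(65975 - 414515/334146) = -201544/(65975 - 414515*1/334146) = -201544/(65975 - 414515/334146) = -201544/22044867835/334146 = -201544*334146/22044867835 = -67345121424/22044867835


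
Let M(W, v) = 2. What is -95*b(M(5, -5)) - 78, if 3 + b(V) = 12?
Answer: -933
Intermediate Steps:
b(V) = 9 (b(V) = -3 + 12 = 9)
-95*b(M(5, -5)) - 78 = -95*9 - 78 = -855 - 78 = -933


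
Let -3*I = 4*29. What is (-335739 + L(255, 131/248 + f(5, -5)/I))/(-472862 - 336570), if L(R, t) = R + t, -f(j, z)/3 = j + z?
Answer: 83199901/200739136 ≈ 0.41447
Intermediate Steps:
f(j, z) = -3*j - 3*z (f(j, z) = -3*(j + z) = -3*j - 3*z)
I = -116/3 (I = -4*29/3 = -1/3*116 = -116/3 ≈ -38.667)
(-335739 + L(255, 131/248 + f(5, -5)/I))/(-472862 - 336570) = (-335739 + (255 + (131/248 + (-3*5 - 3*(-5))/(-116/3))))/(-472862 - 336570) = (-335739 + (255 + (131*(1/248) + (-15 + 15)*(-3/116))))/(-809432) = (-335739 + (255 + (131/248 + 0*(-3/116))))*(-1/809432) = (-335739 + (255 + (131/248 + 0)))*(-1/809432) = (-335739 + (255 + 131/248))*(-1/809432) = (-335739 + 63371/248)*(-1/809432) = -83199901/248*(-1/809432) = 83199901/200739136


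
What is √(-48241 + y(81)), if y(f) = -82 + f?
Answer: I*√48242 ≈ 219.64*I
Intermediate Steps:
√(-48241 + y(81)) = √(-48241 + (-82 + 81)) = √(-48241 - 1) = √(-48242) = I*√48242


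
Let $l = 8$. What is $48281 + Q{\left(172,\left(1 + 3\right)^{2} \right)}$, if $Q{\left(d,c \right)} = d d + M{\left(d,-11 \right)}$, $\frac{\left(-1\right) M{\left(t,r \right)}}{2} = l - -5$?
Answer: $77839$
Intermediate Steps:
$M{\left(t,r \right)} = -26$ ($M{\left(t,r \right)} = - 2 \left(8 - -5\right) = - 2 \left(8 + 5\right) = \left(-2\right) 13 = -26$)
$Q{\left(d,c \right)} = -26 + d^{2}$ ($Q{\left(d,c \right)} = d d - 26 = d^{2} - 26 = -26 + d^{2}$)
$48281 + Q{\left(172,\left(1 + 3\right)^{2} \right)} = 48281 - \left(26 - 172^{2}\right) = 48281 + \left(-26 + 29584\right) = 48281 + 29558 = 77839$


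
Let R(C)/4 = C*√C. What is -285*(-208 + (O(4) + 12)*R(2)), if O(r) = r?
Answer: 59280 - 36480*√2 ≈ 7689.5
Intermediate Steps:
R(C) = 4*C^(3/2) (R(C) = 4*(C*√C) = 4*C^(3/2))
-285*(-208 + (O(4) + 12)*R(2)) = -285*(-208 + (4 + 12)*(4*2^(3/2))) = -285*(-208 + 16*(4*(2*√2))) = -285*(-208 + 16*(8*√2)) = -285*(-208 + 128*√2) = 59280 - 36480*√2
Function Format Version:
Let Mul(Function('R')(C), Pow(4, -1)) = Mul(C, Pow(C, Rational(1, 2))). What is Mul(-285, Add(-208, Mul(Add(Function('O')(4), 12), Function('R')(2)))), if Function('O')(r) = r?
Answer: Add(59280, Mul(-36480, Pow(2, Rational(1, 2)))) ≈ 7689.5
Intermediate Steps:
Function('R')(C) = Mul(4, Pow(C, Rational(3, 2))) (Function('R')(C) = Mul(4, Mul(C, Pow(C, Rational(1, 2)))) = Mul(4, Pow(C, Rational(3, 2))))
Mul(-285, Add(-208, Mul(Add(Function('O')(4), 12), Function('R')(2)))) = Mul(-285, Add(-208, Mul(Add(4, 12), Mul(4, Pow(2, Rational(3, 2)))))) = Mul(-285, Add(-208, Mul(16, Mul(4, Mul(2, Pow(2, Rational(1, 2))))))) = Mul(-285, Add(-208, Mul(16, Mul(8, Pow(2, Rational(1, 2)))))) = Mul(-285, Add(-208, Mul(128, Pow(2, Rational(1, 2))))) = Add(59280, Mul(-36480, Pow(2, Rational(1, 2))))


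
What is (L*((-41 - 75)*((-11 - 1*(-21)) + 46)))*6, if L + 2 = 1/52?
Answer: 1003632/13 ≈ 77203.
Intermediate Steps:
L = -103/52 (L = -2 + 1/52 = -103/52 ≈ -1.9808)
(L*((-41 - 75)*((-11 - 1*(-21)) + 46)))*6 = -103*(-41 - 75)*((-11 - 1*(-21)) + 46)/52*6 = -(-2987)*((-11 + 21) + 46)/13*6 = -(-2987)*(10 + 46)/13*6 = -(-2987)*56/13*6 = -103/52*(-6496)*6 = (167272/13)*6 = 1003632/13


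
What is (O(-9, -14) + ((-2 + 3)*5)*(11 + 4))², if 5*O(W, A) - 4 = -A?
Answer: 154449/25 ≈ 6178.0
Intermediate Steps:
O(W, A) = ⅘ - A/5 (O(W, A) = ⅘ + (-A)/5 = ⅘ - A/5)
(O(-9, -14) + ((-2 + 3)*5)*(11 + 4))² = ((⅘ - ⅕*(-14)) + ((-2 + 3)*5)*(11 + 4))² = ((⅘ + 14/5) + (1*5)*15)² = (18/5 + 5*15)² = (18/5 + 75)² = (393/5)² = 154449/25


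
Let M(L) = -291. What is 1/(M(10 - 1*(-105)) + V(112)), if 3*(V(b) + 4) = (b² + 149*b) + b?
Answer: 3/28459 ≈ 0.00010541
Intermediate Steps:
V(b) = -4 + 50*b + b²/3 (V(b) = -4 + ((b² + 149*b) + b)/3 = -4 + (b² + 150*b)/3 = -4 + (50*b + b²/3) = -4 + 50*b + b²/3)
1/(M(10 - 1*(-105)) + V(112)) = 1/(-291 + (-4 + 50*112 + (⅓)*112²)) = 1/(-291 + (-4 + 5600 + (⅓)*12544)) = 1/(-291 + (-4 + 5600 + 12544/3)) = 1/(-291 + 29332/3) = 1/(28459/3) = 3/28459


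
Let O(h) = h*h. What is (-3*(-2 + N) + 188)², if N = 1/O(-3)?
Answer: 337561/9 ≈ 37507.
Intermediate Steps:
O(h) = h²
N = ⅑ (N = 1/((-3)²) = 1/9 = ⅑ ≈ 0.11111)
(-3*(-2 + N) + 188)² = (-3*(-2 + ⅑) + 188)² = (-3*(-17/9) + 188)² = (17/3 + 188)² = (581/3)² = 337561/9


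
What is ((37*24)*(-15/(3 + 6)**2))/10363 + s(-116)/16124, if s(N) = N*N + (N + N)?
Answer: 10426718/12964113 ≈ 0.80428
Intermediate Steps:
s(N) = N**2 + 2*N
((37*24)*(-15/(3 + 6)**2))/10363 + s(-116)/16124 = ((37*24)*(-15/(3 + 6)**2))/10363 - 116*(2 - 116)/16124 = (888*(-15/(9**2)))*(1/10363) - 116*(-114)*(1/16124) = (888*(-15/81))*(1/10363) + 13224*(1/16124) = (888*(-15*1/81))*(1/10363) + 114/139 = (888*(-5/27))*(1/10363) + 114/139 = -1480/9*1/10363 + 114/139 = -1480/93267 + 114/139 = 10426718/12964113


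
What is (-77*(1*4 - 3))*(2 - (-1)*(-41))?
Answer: 3003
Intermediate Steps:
(-77*(1*4 - 3))*(2 - (-1)*(-41)) = (-77*(4 - 3))*(2 - 1*41) = (-77*1)*(2 - 41) = -77*(-39) = 3003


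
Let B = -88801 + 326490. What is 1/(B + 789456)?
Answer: 1/1027145 ≈ 9.7357e-7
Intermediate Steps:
B = 237689
1/(B + 789456) = 1/(237689 + 789456) = 1/1027145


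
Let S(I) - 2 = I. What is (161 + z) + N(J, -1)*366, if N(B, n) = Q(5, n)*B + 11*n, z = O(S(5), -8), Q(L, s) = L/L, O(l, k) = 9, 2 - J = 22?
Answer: -11176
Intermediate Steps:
J = -20 (J = 2 - 1*22 = 2 - 22 = -20)
S(I) = 2 + I
Q(L, s) = 1
z = 9
N(B, n) = B + 11*n (N(B, n) = 1*B + 11*n = B + 11*n)
(161 + z) + N(J, -1)*366 = (161 + 9) + (-20 + 11*(-1))*366 = 170 + (-20 - 11)*366 = 170 - 31*366 = 170 - 11346 = -11176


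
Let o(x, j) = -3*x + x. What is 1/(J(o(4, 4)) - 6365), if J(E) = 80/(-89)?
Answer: -89/566565 ≈ -0.00015709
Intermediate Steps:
o(x, j) = -2*x
J(E) = -80/89 (J(E) = 80*(-1/89) = -80/89)
1/(J(o(4, 4)) - 6365) = 1/(-80/89 - 6365) = 1/(-566565/89) = -89/566565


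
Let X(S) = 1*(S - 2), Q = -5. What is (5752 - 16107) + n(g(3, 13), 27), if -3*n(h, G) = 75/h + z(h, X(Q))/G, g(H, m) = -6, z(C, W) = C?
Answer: -558941/54 ≈ -10351.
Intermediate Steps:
X(S) = -2 + S (X(S) = 1*(-2 + S) = -2 + S)
n(h, G) = -25/h - h/(3*G) (n(h, G) = -(75/h + h/G)/3 = -25/h - h/(3*G))
(5752 - 16107) + n(g(3, 13), 27) = (5752 - 16107) + (-25/(-6) - 1/3*(-6)/27) = -10355 + (-25*(-1/6) - 1/3*(-6)*1/27) = -10355 + (25/6 + 2/27) = -10355 + 229/54 = -558941/54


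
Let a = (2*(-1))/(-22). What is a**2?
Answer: 1/121 ≈ 0.0082645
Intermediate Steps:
a = 1/11 (a = -2*(-1/22) = 1/11 ≈ 0.090909)
a**2 = (1/11)**2 = 1/121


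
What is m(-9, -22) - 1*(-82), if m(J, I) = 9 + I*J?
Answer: 289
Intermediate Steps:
m(-9, -22) - 1*(-82) = (9 - 22*(-9)) - 1*(-82) = (9 + 198) + 82 = 207 + 82 = 289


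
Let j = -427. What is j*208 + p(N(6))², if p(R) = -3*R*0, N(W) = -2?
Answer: -88816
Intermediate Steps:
p(R) = 0
j*208 + p(N(6))² = -427*208 + 0² = -88816 + 0 = -88816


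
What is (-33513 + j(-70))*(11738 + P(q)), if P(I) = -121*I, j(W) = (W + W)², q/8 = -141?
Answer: -2062268338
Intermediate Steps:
q = -1128 (q = 8*(-141) = -1128)
j(W) = 4*W² (j(W) = (2*W)² = 4*W²)
(-33513 + j(-70))*(11738 + P(q)) = (-33513 + 4*(-70)²)*(11738 - 121*(-1128)) = (-33513 + 4*4900)*(11738 + 136488) = (-33513 + 19600)*148226 = -13913*148226 = -2062268338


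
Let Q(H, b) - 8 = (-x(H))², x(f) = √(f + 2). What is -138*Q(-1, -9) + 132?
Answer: -1110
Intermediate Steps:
x(f) = √(2 + f)
Q(H, b) = 10 + H (Q(H, b) = 8 + (-√(2 + H))² = 8 + (2 + H) = 10 + H)
-138*Q(-1, -9) + 132 = -138*(10 - 1) + 132 = -138*9 + 132 = -1242 + 132 = -1110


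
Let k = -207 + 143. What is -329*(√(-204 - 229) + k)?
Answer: 21056 - 329*I*√433 ≈ 21056.0 - 6846.0*I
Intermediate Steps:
k = -64
-329*(√(-204 - 229) + k) = -329*(√(-204 - 229) - 64) = -329*(√(-433) - 64) = -329*(I*√433 - 64) = -329*(-64 + I*√433) = 21056 - 329*I*√433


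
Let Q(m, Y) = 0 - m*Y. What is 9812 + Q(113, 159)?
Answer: -8155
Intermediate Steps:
Q(m, Y) = -Y*m (Q(m, Y) = 0 - Y*m = -Y*m)
9812 + Q(113, 159) = 9812 - 1*159*113 = 9812 - 17967 = -8155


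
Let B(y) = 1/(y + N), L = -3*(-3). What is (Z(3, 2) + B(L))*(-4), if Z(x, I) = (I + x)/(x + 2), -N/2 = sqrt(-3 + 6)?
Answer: -104/23 - 8*sqrt(3)/69 ≈ -4.7226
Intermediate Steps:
L = 9
N = -2*sqrt(3) (N = -2*sqrt(-3 + 6) = -2*sqrt(3) ≈ -3.4641)
B(y) = 1/(y - 2*sqrt(3))
Z(x, I) = (I + x)/(2 + x)
(Z(3, 2) + B(L))*(-4) = ((2 + 3)/(2 + 3) + 1/(9 - 2*sqrt(3)))*(-4) = (5/5 + 1/(9 - 2*sqrt(3)))*(-4) = ((1/5)*5 + 1/(9 - 2*sqrt(3)))*(-4) = (1 + 1/(9 - 2*sqrt(3)))*(-4) = -4 - 4/(9 - 2*sqrt(3))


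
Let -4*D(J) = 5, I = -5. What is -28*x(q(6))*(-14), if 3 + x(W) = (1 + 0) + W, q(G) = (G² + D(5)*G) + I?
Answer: 8428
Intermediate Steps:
D(J) = -5/4 (D(J) = -¼*5 = -5/4)
q(G) = -5 + G² - 5*G/4 (q(G) = (G² - 5*G/4) - 5 = -5 + G² - 5*G/4)
x(W) = -2 + W (x(W) = -3 + ((1 + 0) + W) = -3 + (1 + W) = -2 + W)
-28*x(q(6))*(-14) = -28*(-2 + (-5 + 6² - 5/4*6))*(-14) = -28*(-2 + (-5 + 36 - 15/2))*(-14) = -28*(-2 + 47/2)*(-14) = -28*43/2*(-14) = -602*(-14) = 8428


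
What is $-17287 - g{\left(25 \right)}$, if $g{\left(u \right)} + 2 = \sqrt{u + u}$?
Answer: $-17285 - 5 \sqrt{2} \approx -17292.0$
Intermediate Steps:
$g{\left(u \right)} = -2 + \sqrt{2} \sqrt{u}$ ($g{\left(u \right)} = -2 + \sqrt{u + u} = -2 + \sqrt{2 u} = -2 + \sqrt{2} \sqrt{u}$)
$-17287 - g{\left(25 \right)} = -17287 - \left(-2 + \sqrt{2} \sqrt{25}\right) = -17287 - \left(-2 + \sqrt{2} \cdot 5\right) = -17287 - \left(-2 + 5 \sqrt{2}\right) = -17287 + \left(2 - 5 \sqrt{2}\right) = -17285 - 5 \sqrt{2}$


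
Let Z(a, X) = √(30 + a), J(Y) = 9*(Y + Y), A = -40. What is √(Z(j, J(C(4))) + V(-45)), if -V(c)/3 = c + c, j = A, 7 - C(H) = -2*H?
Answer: √(270 + I*√10) ≈ 16.432 + 0.09622*I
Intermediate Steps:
C(H) = 7 + 2*H (C(H) = 7 - (-2)*H = 7 + 2*H)
j = -40
V(c) = -6*c (V(c) = -3*(c + c) = -6*c)
J(Y) = 18*Y (J(Y) = 9*(2*Y) = 18*Y)
√(Z(j, J(C(4))) + V(-45)) = √(√(30 - 40) - 6*(-45)) = √(√(-10) + 270) = √(I*√10 + 270) = √(270 + I*√10)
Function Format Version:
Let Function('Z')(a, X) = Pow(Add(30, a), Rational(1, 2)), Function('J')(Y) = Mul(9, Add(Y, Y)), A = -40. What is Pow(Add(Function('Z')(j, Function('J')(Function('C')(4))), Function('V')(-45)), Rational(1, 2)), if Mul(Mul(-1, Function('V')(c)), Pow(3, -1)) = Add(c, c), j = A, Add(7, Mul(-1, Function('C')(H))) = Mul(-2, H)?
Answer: Pow(Add(270, Mul(I, Pow(10, Rational(1, 2)))), Rational(1, 2)) ≈ Add(16.432, Mul(0.09622, I))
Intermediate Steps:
Function('C')(H) = Add(7, Mul(2, H)) (Function('C')(H) = Add(7, Mul(-1, Mul(-2, H))) = Add(7, Mul(2, H)))
j = -40
Function('V')(c) = Mul(-6, c) (Function('V')(c) = Mul(-3, Add(c, c)) = Mul(-3, Mul(2, c)) = Mul(-6, c))
Function('J')(Y) = Mul(18, Y) (Function('J')(Y) = Mul(9, Mul(2, Y)) = Mul(18, Y))
Pow(Add(Function('Z')(j, Function('J')(Function('C')(4))), Function('V')(-45)), Rational(1, 2)) = Pow(Add(Pow(Add(30, -40), Rational(1, 2)), Mul(-6, -45)), Rational(1, 2)) = Pow(Add(Pow(-10, Rational(1, 2)), 270), Rational(1, 2)) = Pow(Add(Mul(I, Pow(10, Rational(1, 2))), 270), Rational(1, 2)) = Pow(Add(270, Mul(I, Pow(10, Rational(1, 2)))), Rational(1, 2))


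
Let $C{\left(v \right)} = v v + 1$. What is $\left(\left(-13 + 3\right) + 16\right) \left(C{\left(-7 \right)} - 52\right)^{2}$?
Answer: $24$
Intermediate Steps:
$C{\left(v \right)} = 1 + v^{2}$ ($C{\left(v \right)} = v^{2} + 1 = 1 + v^{2}$)
$\left(\left(-13 + 3\right) + 16\right) \left(C{\left(-7 \right)} - 52\right)^{2} = \left(\left(-13 + 3\right) + 16\right) \left(\left(1 + \left(-7\right)^{2}\right) - 52\right)^{2} = \left(-10 + 16\right) \left(\left(1 + 49\right) - 52\right)^{2} = 6 \left(50 - 52\right)^{2} = 6 \left(-2\right)^{2} = 6 \cdot 4 = 24$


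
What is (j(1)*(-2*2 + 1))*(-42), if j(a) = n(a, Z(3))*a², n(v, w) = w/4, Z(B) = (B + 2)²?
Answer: 1575/2 ≈ 787.50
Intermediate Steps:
Z(B) = (2 + B)²
n(v, w) = w/4 (n(v, w) = w*(¼) = w/4)
j(a) = 25*a²/4 (j(a) = ((2 + 3)²/4)*a² = ((¼)*5²)*a² = ((¼)*25)*a² = 25*a²/4)
(j(1)*(-2*2 + 1))*(-42) = (((25/4)*1²)*(-2*2 + 1))*(-42) = (((25/4)*1)*(-4 + 1))*(-42) = ((25/4)*(-3))*(-42) = -75/4*(-42) = 1575/2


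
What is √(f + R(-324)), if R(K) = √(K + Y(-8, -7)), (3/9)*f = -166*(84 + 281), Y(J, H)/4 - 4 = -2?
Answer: √(-181770 + 2*I*√79) ≈ 0.021 + 426.34*I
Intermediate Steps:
Y(J, H) = 8 (Y(J, H) = 16 + 4*(-2) = 16 - 8 = 8)
f = -181770 (f = 3*(-166*(84 + 281)) = 3*(-166*365) = 3*(-60590) = -181770)
R(K) = √(8 + K) (R(K) = √(K + 8) = √(8 + K))
√(f + R(-324)) = √(-181770 + √(8 - 324)) = √(-181770 + √(-316)) = √(-181770 + 2*I*√79)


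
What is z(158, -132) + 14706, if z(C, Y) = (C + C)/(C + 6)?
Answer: 603025/41 ≈ 14708.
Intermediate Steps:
z(C, Y) = 2*C/(6 + C) (z(C, Y) = (2*C)/(6 + C) = 2*C/(6 + C))
z(158, -132) + 14706 = 2*158/(6 + 158) + 14706 = 2*158/164 + 14706 = 2*158*(1/164) + 14706 = 79/41 + 14706 = 603025/41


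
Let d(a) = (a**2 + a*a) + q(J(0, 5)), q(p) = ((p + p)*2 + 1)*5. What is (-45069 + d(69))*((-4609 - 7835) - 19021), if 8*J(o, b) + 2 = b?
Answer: 2236186085/2 ≈ 1.1181e+9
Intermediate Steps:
J(o, b) = -1/4 + b/8
q(p) = 5 + 20*p (q(p) = ((2*p)*2 + 1)*5 = (4*p + 1)*5 = (1 + 4*p)*5 = 5 + 20*p)
d(a) = 25/2 + 2*a**2 (d(a) = (a**2 + a*a) + (5 + 20*(-1/4 + (1/8)*5)) = (a**2 + a**2) + (5 + 20*(-1/4 + 5/8)) = 2*a**2 + (5 + 20*(3/8)) = 2*a**2 + (5 + 15/2) = 2*a**2 + 25/2 = 25/2 + 2*a**2)
(-45069 + d(69))*((-4609 - 7835) - 19021) = (-45069 + (25/2 + 2*69**2))*((-4609 - 7835) - 19021) = (-45069 + (25/2 + 2*4761))*(-12444 - 19021) = (-45069 + (25/2 + 9522))*(-31465) = (-45069 + 19069/2)*(-31465) = -71069/2*(-31465) = 2236186085/2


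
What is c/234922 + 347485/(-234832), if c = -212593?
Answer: -65777755273/27583601552 ≈ -2.3847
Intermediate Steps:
c/234922 + 347485/(-234832) = -212593/234922 + 347485/(-234832) = -212593*1/234922 + 347485*(-1/234832) = -212593/234922 - 347485/234832 = -65777755273/27583601552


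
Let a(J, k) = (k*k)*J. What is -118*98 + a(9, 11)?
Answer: -10475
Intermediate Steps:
a(J, k) = J*k² (a(J, k) = k²*J = J*k²)
-118*98 + a(9, 11) = -118*98 + 9*11² = -11564 + 9*121 = -11564 + 1089 = -10475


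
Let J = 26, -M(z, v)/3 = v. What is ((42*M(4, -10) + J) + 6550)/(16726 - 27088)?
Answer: -1306/1727 ≈ -0.75622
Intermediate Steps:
M(z, v) = -3*v
((42*M(4, -10) + J) + 6550)/(16726 - 27088) = ((42*(-3*(-10)) + 26) + 6550)/(16726 - 27088) = ((42*30 + 26) + 6550)/(-10362) = ((1260 + 26) + 6550)*(-1/10362) = (1286 + 6550)*(-1/10362) = 7836*(-1/10362) = -1306/1727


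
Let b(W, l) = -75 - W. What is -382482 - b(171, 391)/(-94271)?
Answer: -36056960868/94271 ≈ -3.8248e+5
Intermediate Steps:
-382482 - b(171, 391)/(-94271) = -382482 - (-75 - 1*171)/(-94271) = -382482 - (-75 - 171)*(-1)/94271 = -382482 - (-246)*(-1)/94271 = -382482 - 1*246/94271 = -382482 - 246/94271 = -36056960868/94271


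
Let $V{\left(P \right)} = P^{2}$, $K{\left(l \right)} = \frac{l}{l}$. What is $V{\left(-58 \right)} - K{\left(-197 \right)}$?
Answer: $3363$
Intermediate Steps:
$K{\left(l \right)} = 1$
$V{\left(-58 \right)} - K{\left(-197 \right)} = \left(-58\right)^{2} - 1 = 3364 - 1 = 3363$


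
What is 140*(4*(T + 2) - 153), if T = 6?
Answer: -16940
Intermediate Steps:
140*(4*(T + 2) - 153) = 140*(4*(6 + 2) - 153) = 140*(4*8 - 153) = 140*(32 - 153) = 140*(-121) = -16940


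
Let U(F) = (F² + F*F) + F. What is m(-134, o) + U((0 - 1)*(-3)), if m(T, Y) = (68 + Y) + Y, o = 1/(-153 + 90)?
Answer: 5605/63 ≈ 88.968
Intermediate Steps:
U(F) = F + 2*F² (U(F) = (F² + F²) + F = 2*F² + F = F + 2*F²)
o = -1/63 (o = 1/(-63) = -1/63 ≈ -0.015873)
m(T, Y) = 68 + 2*Y
m(-134, o) + U((0 - 1)*(-3)) = (68 + 2*(-1/63)) + ((0 - 1)*(-3))*(1 + 2*((0 - 1)*(-3))) = (68 - 2/63) + (-1*(-3))*(1 + 2*(-1*(-3))) = 4282/63 + 3*(1 + 2*3) = 4282/63 + 3*(1 + 6) = 4282/63 + 3*7 = 4282/63 + 21 = 5605/63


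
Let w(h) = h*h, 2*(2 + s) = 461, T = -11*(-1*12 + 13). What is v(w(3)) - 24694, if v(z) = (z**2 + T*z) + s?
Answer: -48967/2 ≈ -24484.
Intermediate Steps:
T = -11 (T = -11*(-12 + 13) = -11*1 = -11)
s = 457/2 (s = -2 + (1/2)*461 = -2 + 461/2 = 457/2 ≈ 228.50)
w(h) = h**2
v(z) = 457/2 + z**2 - 11*z (v(z) = (z**2 - 11*z) + 457/2 = 457/2 + z**2 - 11*z)
v(w(3)) - 24694 = (457/2 + (3**2)**2 - 11*3**2) - 24694 = (457/2 + 9**2 - 11*9) - 24694 = (457/2 + 81 - 99) - 24694 = 421/2 - 24694 = -48967/2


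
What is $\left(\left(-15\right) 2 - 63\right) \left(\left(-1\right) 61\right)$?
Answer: $5673$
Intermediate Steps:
$\left(\left(-15\right) 2 - 63\right) \left(\left(-1\right) 61\right) = \left(-30 - 63\right) \left(-61\right) = \left(-93\right) \left(-61\right) = 5673$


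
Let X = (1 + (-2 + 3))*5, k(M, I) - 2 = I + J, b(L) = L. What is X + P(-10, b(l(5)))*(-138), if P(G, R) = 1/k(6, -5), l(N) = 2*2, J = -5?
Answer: 109/4 ≈ 27.250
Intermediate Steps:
l(N) = 4
k(M, I) = -3 + I (k(M, I) = 2 + (I - 5) = 2 + (-5 + I) = -3 + I)
P(G, R) = -1/8 (P(G, R) = 1/(-3 - 5) = 1/(-8) = -1/8)
X = 10 (X = (1 + 1)*5 = 2*5 = 10)
X + P(-10, b(l(5)))*(-138) = 10 - 1/8*(-138) = 10 + 69/4 = 109/4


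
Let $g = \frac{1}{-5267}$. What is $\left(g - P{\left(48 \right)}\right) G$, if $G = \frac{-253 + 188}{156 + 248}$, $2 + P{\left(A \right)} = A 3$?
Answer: $\frac{48614475}{2127868} \approx 22.847$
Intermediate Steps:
$P{\left(A \right)} = -2 + 3 A$ ($P{\left(A \right)} = -2 + A 3 = -2 + 3 A$)
$g = - \frac{1}{5267} \approx -0.00018986$
$G = - \frac{65}{404} \approx -0.16089$
$\left(g - P{\left(48 \right)}\right) G = \left(- \frac{1}{5267} - \left(-2 + 3 \cdot 48\right)\right) \left(- \frac{65}{404}\right) = \left(- \frac{1}{5267} - \left(-2 + 144\right)\right) \left(- \frac{65}{404}\right) = \left(- \frac{1}{5267} - 142\right) \left(- \frac{65}{404}\right) = \left(- \frac{747915}{5267}\right) \left(- \frac{65}{404}\right) = \frac{48614475}{2127868}$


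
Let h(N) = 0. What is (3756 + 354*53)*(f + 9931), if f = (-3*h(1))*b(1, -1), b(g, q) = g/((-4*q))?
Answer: 223626258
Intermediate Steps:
b(g, q) = -g/(4*q) (b(g, q) = g*(-1/(4*q)) = -g/(4*q))
f = 0 (f = (-3*0)*(-¼*1/(-1)) = 0*(-¼*1*(-1)) = 0*(¼) = 0)
(3756 + 354*53)*(f + 9931) = (3756 + 354*53)*(0 + 9931) = (3756 + 18762)*9931 = 22518*9931 = 223626258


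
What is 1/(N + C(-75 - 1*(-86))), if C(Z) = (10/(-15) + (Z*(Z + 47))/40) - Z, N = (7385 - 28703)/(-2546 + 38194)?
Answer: 267360/985307 ≈ 0.27135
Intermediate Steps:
N = -10659/17824 (N = -21318/35648 = -21318*1/35648 = -10659/17824 ≈ -0.59801)
C(Z) = -2/3 - Z + Z*(47 + Z)/40 (C(Z) = (10*(-1/15) + (Z*(47 + Z))*(1/40)) - Z = (-2/3 + Z*(47 + Z)/40) - Z = -2/3 - Z + Z*(47 + Z)/40)
1/(N + C(-75 - 1*(-86))) = 1/(-10659/17824 + (-2/3 + (-75 - 1*(-86))**2/40 + 7*(-75 - 1*(-86))/40)) = 1/(-10659/17824 + (-2/3 + (-75 + 86)**2/40 + 7*(-75 + 86)/40)) = 1/(-10659/17824 + (-2/3 + (1/40)*11**2 + (7/40)*11)) = 1/(-10659/17824 + (-2/3 + (1/40)*121 + 77/40)) = 1/(-10659/17824 + (-2/3 + 121/40 + 77/40)) = 1/(-10659/17824 + 257/60) = 1/(985307/267360) = 267360/985307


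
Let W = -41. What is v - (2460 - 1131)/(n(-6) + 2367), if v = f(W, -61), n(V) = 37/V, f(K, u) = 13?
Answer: 176171/14165 ≈ 12.437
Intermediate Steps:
v = 13
v - (2460 - 1131)/(n(-6) + 2367) = 13 - (2460 - 1131)/(37/(-6) + 2367) = 13 - 1329/(37*(-⅙) + 2367) = 13 - 1329/(-37/6 + 2367) = 13 - 1329/14165/6 = 13 - 1329*6/14165 = 13 - 1*7974/14165 = 13 - 7974/14165 = 176171/14165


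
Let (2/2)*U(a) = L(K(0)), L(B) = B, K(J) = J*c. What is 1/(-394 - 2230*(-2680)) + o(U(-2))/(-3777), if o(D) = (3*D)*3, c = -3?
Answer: 1/7032320 ≈ 1.4220e-7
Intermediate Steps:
K(J) = -3*J (K(J) = J*(-3) = -3*J)
U(a) = 0 (U(a) = -3*0 = 0)
o(D) = 9*D
1/(-394 - 2230*(-2680)) + o(U(-2))/(-3777) = 1/(-394 - 2230*(-2680)) + (9*0)/(-3777) = -1/2680/(-2624) + 0*(-1/3777) = -1/2624*(-1/2680) + 0 = 1/7032320 + 0 = 1/7032320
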